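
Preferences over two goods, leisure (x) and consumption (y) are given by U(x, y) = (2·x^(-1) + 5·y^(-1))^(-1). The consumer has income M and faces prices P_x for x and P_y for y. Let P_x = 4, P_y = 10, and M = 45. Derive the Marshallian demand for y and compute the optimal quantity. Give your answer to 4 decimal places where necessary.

y* = 3.2143

MU_x ∝ 2·x^(-2), MU_y ∝ 5·y^(-2), so MRS = (2/5)·(y/x)^(2) = P_x/P_y.
Solve for the ratio: y/x = [(5/2)·P_x/P_y]^(0.5).
With the ratio pinned down, the budget gives x* = M/(P_x + P_y·(y/x)) and y* = (y/x)·x*.
Numerically y/x = 1, so x* = 45/(4 + 10·1) = 3.2143 and y* = 1·3.2143 = 3.2143.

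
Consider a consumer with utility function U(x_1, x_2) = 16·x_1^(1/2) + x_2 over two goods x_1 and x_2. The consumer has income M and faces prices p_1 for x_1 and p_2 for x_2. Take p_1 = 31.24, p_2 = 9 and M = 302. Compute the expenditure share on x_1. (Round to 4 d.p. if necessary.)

share on x_1 = 0.5495

Utility is quasi-linear in x_2; the FOC for x_1 is 8/√x_1 = p_1/p_2.
Thus x_1* = (8·p_2/p_1)² — independent of M — with the rest of income spent on x_2.
Plugging in: x_1* = (8·9/31.24)² = 5.3118, x_2* = 15.1177.
Expenditure on x_1: 31.24·5.3118 = 165.9411; share = 0.5495.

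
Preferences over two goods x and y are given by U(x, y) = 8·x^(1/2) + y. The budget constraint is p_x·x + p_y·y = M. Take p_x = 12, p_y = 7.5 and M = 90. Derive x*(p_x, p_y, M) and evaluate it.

x* = 6.25

Plugging in: x* = (4·7.5/12)² = 6.25.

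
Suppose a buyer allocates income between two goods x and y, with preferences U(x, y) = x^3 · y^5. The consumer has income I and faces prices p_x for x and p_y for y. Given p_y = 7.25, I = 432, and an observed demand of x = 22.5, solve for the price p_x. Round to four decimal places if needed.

Tangency: MRS = (3/5)·y/x = p_x/p_y.
Rearranging, p_y·y = (5/3)·p_x·x. Substituting into the budget gives p_x·x·(1 + (5/3)) = I.
Demand: x*(p_x,p_y,I) = 0.375·I/p_x and y* = 0.625·I/p_y.
Set x* = 22.5 in the demand function and solve for p_x: p_x = 7.2.

p_x = 7.2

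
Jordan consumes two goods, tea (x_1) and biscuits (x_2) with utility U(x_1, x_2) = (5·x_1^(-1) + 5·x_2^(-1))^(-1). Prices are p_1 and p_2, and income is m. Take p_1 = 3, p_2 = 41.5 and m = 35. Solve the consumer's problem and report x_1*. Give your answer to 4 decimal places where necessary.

MU_x_1 ∝ 5·x_1^(-2), MU_x_2 ∝ 5·x_2^(-2), so MRS = (x_2/x_1)^(2) = p_1/p_2.
Solve for the ratio: x_2/x_1 = [p_1/p_2]^(0.5).
With the ratio pinned down, the budget gives x_1* = m/(p_1 + p_2·(x_2/x_1)) and x_2* = (x_2/x_1)·x_1*.
Numerically x_2/x_1 = 0.268866, so x_1* = 35/(3 + 41.5·0.268866) = 2.4721.

x_1* = 2.4721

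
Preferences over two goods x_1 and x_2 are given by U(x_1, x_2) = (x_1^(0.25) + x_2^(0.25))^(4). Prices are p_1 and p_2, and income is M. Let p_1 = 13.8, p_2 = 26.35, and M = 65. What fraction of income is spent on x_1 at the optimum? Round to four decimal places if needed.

share on x_1 = 0.5537

Substitute x_2 = (x_2/x_1)·x_1 into the budget: x_1* = M/(p_1 + p_2·(x_2/x_1)).
Numerically x_2/x_1 = 0.422148, so x_1* = 65/(13.8 + 26.35·0.422148) = 2.608 and x_2* = 0.422148·2.608 = 1.1009.
Expenditure on x_1: 13.8·2.608 = 35.99; share = 0.5537.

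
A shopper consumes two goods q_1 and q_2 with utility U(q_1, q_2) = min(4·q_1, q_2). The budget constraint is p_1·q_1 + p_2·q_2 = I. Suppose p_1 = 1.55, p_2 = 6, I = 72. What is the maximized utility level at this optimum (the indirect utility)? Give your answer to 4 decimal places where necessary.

Demand: q_1*(p_1,p_2,I) = I/(p_1 + 4·p_2), q_2* = 4·I/(p_1 + 4·p_2).
Here 1.55 + 4·6 = 25.55, giving q_1* = 2.818 and q_2* = 11.272.
Utility at the optimum: U(2.818, 11.272) = 11.272.

V = 11.272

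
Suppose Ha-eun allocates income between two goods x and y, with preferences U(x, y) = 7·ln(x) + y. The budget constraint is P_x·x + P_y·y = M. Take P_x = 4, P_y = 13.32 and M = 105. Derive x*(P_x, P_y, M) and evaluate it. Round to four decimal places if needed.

Set MRS = P_x/P_y: (7/x)/1 = P_x/P_y.
So x*(P_x,P_y) = 7·P_y/P_x, independent of income; and y* = (M − 7·P_y)/P_y.
At the given prices: x* = 7·13.32/4 = 23.31.

x* = 23.31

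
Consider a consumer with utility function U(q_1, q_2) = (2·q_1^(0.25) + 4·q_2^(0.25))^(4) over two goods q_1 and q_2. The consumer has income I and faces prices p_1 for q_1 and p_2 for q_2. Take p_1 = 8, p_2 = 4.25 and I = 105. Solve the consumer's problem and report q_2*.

q_2* = 18.6966

MRS = MU_q_1/MU_q_2 = (1/2)·(q_2/q_1)^(0.75). Set equal to p_1/p_2.
Solve for the ratio: q_2/q_1 = [2·p_1/p_2]^(4/3).
With the ratio pinned down, the budget gives q_1* = I/(p_1 + p_2·(q_2/q_1)) and q_2* = (q_2/q_1)·q_1*.
Numerically q_2/q_1 = 5.856544, so q_1* = 105/(8 + 4.25·5.856544) = 3.1924 and q_2* = 5.856544·3.1924 = 18.6966.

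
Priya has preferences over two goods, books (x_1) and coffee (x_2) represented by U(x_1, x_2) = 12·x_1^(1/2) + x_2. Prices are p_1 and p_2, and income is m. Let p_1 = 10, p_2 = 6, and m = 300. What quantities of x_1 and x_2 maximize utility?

x_1* = 12.96, x_2* = 28.4

Set MRS = p_1/p_2: 6·x_1^(−1/2) = p_1/p_2.
Thus x_1* = (6·p_2/p_1)² — independent of m — with the rest of income spent on x_2.
Plugging in: x_1* = (6·6/10)² = 12.96, x_2* = 28.4.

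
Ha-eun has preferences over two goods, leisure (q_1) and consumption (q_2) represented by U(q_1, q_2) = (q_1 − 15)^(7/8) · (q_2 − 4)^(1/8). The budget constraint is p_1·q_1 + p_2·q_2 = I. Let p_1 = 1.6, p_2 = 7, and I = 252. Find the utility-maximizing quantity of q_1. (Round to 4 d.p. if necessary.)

Let q_1' = q_1−15, q_2' = q_2−4. MRS = 7·q_2'/q_1' = p_1/p_2.
After buying the subsistence bundle (15, 4), a share 0.875 of the remaining income goes to q_1: q_1* = 15 + 0.875·(I − 15p_1 − 4p_2)/p_1.
Discretionary income = 252 − 15·1.6 − 4·7 = 200; q_1* = 15 + 0.875·200/1.6 = 124.375.

q_1* = 124.375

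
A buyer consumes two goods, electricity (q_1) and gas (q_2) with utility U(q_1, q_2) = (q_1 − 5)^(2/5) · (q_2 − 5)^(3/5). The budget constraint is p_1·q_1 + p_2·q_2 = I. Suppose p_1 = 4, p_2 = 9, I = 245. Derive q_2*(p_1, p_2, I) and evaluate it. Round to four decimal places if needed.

q_2* = 17

MRS = (2/3)·(q_2−5)/(q_1−5). Tangency with p_1/p_2 gives q_2−5 = (3/2)·(p_1/p_2)·(q_1−5).
Substituting into the budget: q_1* = 5 + 0.4·(I − 5·p_1 − 5·p_2)/p_1, and q_2* = 5 + 0.6·(…)/p_2.
Discretionary income = 245 − 5·4 − 5·9 = 180; q_2* = 5 + 0.6·180/9 = 17.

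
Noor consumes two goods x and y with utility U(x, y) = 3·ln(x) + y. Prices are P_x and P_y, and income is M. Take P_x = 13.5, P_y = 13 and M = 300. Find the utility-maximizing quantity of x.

x* = 2.8889

MU_x = 3/x, MU_y = 1. Tangency: 3/x = P_x/P_y.
So x*(P_x,P_y) = 3·P_y/P_x, independent of income; and y* = (M − 3·P_y)/P_y.
At the given prices: x* = 3·13/13.5 = 2.8889.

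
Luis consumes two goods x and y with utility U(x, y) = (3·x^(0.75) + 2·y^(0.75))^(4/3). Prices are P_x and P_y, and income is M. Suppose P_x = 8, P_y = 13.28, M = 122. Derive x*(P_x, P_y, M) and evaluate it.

x* = 14.6187

From the CES first-order condition, (3/2)·(y/x)^(0.25) = P_x/P_y.
Solve for the ratio: y/x = [(2/3)·P_x/P_y]^(4).
Substitute y = (y/x)·x into the budget: x* = M/(P_x + P_y·(y/x)).
Numerically y/x = 0.026014, so x* = 122/(8 + 13.28·0.026014) = 14.6187.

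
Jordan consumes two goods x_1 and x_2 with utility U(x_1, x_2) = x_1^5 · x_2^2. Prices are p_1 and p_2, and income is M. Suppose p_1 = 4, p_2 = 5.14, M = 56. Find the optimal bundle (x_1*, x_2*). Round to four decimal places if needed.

The MRS is (5/2)·x_2/x_1. Set MRS = p_1/p_2.
So 5·p_2·x_2 = 2·p_1·x_1; combined with the budget, a share 5/7 of income goes to x_1.
Demand: x_1*(p_1,p_2,M) = 5/7·M/p_1 and x_2* = 2/7·M/p_2.
At p_1=4, p_2=5.14, M=56: x_1* = 5/7·56/4 = 10, x_2* = 3.1128.

x_1* = 10, x_2* = 3.1128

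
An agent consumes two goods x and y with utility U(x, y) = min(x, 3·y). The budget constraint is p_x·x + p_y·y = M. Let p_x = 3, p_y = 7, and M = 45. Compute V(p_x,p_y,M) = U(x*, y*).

Leontief preferences: the optimum is at the kink where x/3 = y/1, i.e. y = (1/3)·x.
Budget: p_x·x + p_y·(1/3)·x = M, so (3·p_x + p_y)·x = 3·M.
Demand: x*(p_x,p_y,M) = 3·M/(3·p_x + p_y), y* = M/(3·p_x + p_y).
Here 3·3 + 7 = 16, giving x* = 8.4375 and y* = 2.8125.
Utility at the optimum: U(8.4375, 2.8125) = 8.4375.

V = 8.4375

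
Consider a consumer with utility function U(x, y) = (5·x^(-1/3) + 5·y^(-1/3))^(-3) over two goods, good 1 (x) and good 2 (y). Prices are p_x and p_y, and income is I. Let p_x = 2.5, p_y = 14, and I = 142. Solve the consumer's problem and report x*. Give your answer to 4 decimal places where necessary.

Substitute y = (y/x)·x into the budget: x* = I/(p_x + p_y·(y/x)).
Numerically y/x = 0.2747, so x* = 142/(2.5 + 14·0.2747) = 22.377.

x* = 22.377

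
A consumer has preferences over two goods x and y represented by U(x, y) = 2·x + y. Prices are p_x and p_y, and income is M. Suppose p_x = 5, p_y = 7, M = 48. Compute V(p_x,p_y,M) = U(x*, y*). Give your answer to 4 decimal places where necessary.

Perfect substitutes: compare marginal utility per dollar. 2/p_x vs 1/p_y → 0.4 vs 0.1429.
x gives more utility per dollar, so spend all income on x: x* = M/p_x, y* = 0.
Numerically: x* = 9.6, y* = 0.
Utility at the optimum: U(9.6, 0) = 19.2.

V = 19.2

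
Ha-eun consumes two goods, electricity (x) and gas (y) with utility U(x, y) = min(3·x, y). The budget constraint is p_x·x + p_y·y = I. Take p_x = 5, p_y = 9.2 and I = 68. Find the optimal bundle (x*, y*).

x* = 2.0859, y* = 6.2577

Leontief preferences: the optimum is at the kink where x/1 = y/3, i.e. y = 3·x.
Budget: p_x·x + p_y·3·x = I, so (p_x + 3·p_y)·x = I.
Demand: x*(p_x,p_y,I) = I/(p_x + 3·p_y), y* = 3·I/(p_x + 3·p_y).
Here 5 + 3·9.2 = 32.6, giving x* = 2.0859 and y* = 6.2577.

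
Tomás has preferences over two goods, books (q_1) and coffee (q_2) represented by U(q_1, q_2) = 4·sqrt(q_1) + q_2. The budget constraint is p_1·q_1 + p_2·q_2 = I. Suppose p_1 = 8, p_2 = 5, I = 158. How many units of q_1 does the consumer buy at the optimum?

q_1* = 1.5625

Utility is quasi-linear in q_2; the FOC for q_1 is 2/√q_1 = p_1/p_2.
Thus q_1* = (2·p_2/p_1)² — independent of I — with the rest of income spent on q_2.
Plugging in: q_1* = (2·5/8)² = 1.5625.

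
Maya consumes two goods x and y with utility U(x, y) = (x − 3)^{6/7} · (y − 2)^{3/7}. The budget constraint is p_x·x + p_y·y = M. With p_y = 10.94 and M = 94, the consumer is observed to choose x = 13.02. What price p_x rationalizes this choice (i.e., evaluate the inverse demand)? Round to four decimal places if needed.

MRS = 2·(y−2)/(x−3). Tangency with p_x/p_y gives y−2 = (1/2)·(p_x/p_y)·(x−3).
Substituting into the budget: x* = 3 + 2/3·(M − 3·p_x − 2·p_y)/p_x, and y* = 2 + 1/3·(…)/p_y.
Set x* = 13.02 in the demand function and solve for p_x: p_x = 4.

p_x = 4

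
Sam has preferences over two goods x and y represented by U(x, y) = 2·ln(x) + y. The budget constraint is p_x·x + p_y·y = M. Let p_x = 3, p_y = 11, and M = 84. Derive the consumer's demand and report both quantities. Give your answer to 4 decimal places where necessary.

MU_x = 2/x, MU_y = 1. Tangency: 2/x = p_x/p_y.
So x*(p_x,p_y) = 2·p_y/p_x, independent of income; and y* = (M − 2·p_y)/p_y.
At the given prices: x* = 2·11/3 = 7.3333, and y* = 5.6364.

x* = 7.3333, y* = 5.6364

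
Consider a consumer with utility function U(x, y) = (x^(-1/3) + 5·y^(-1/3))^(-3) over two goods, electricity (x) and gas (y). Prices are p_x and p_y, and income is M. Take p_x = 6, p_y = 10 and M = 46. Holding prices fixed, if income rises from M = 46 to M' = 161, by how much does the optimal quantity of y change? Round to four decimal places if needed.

MU_x ∝ x^(-4/3), MU_y ∝ 5·y^(-4/3), so MRS = (1/5)·(y/x)^(4/3) = p_x/p_y.
Solve for the ratio: y/x = [5·p_x/p_y]^(0.75).
With the ratio pinned down, the budget gives x* = M/(p_x + p_y·(y/x)) and y* = (y/x)·x*.
Numerically y/x = 2.279507, so x* = 46/(6 + 10·2.279507) = 1.5975 and y* = 2.279507·1.5975 = 3.6415.
At M' = 161: y* = 12.7453. Change: 12.7453 − 3.6415 = 9.1038.

Δy* = 9.1038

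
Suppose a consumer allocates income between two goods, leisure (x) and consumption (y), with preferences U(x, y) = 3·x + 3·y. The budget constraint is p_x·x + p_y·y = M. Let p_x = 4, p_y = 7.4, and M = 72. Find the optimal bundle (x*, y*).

Linear utility — the consumer picks whichever good has higher MU/price: 3/4 = 0.75 vs 3/7.4 = 0.4054.
x gives more utility per dollar, so spend all income on x: x* = M/p_x, y* = 0.
Numerically: x* = 18, y* = 0.

x* = 18, y* = 0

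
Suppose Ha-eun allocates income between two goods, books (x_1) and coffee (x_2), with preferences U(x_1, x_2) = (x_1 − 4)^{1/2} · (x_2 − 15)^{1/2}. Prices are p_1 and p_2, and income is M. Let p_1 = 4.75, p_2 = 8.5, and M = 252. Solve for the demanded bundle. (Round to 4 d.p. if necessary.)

x_1* = 15.1053, x_2* = 21.2059

Let x_1' = x_1−4, x_2' = x_2−15. MRS = x_2'/x_1' = p_1/p_2.
After buying the subsistence bundle (4, 15), a share 0.5 of the remaining income goes to x_1: x_1* = 4 + 0.5·(M − 4p_1 − 15p_2)/p_1.
Discretionary income = 252 − 4·4.75 − 15·8.5 = 105.5; x_1* = 4 + 0.5·105.5/4.75 = 15.1053; x_2* = 15 + 0.5·105.5/8.5 = 21.2059.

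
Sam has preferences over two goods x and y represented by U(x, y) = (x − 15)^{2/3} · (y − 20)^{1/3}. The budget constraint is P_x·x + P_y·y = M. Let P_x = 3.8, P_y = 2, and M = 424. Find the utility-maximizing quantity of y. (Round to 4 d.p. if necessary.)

y* = 74.5

This is Cobb-Douglas in (x−15, y−20): tangency gives 2/3·P_y·(y−20) = 1/3·P_x·(x−15).
Substituting into the budget: x* = 15 + 2/3·(M − 15·P_x − 20·P_y)/P_x, and y* = 20 + 1/3·(…)/P_y.
Discretionary income = 424 − 15·3.8 − 20·2 = 327; y* = 20 + 1/3·327/2 = 74.5.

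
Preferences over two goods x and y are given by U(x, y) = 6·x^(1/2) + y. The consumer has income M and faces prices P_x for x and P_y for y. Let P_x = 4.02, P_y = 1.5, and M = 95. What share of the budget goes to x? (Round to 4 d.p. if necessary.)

Set MRS = P_x/P_y: 3·x^(−1/2) = P_x/P_y.
Thus x* = (3·P_y/P_x)² — independent of M — with the rest of income spent on y.
Plugging in: x* = (3·1.5/4.02)² = 1.2531, y* = 59.9751.
Expenditure on x: 4.02·1.2531 = 5.0373; share = 0.053.

share on x = 0.053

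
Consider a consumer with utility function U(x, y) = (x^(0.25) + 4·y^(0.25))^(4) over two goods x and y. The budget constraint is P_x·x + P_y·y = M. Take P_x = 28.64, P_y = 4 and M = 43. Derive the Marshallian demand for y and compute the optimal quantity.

y* = 9.938

MU_x ∝ x^(-0.75), MU_y ∝ 4·y^(-0.75), so MRS = (1/4)·(y/x)^(0.75) = P_x/P_y.
Hence y/x = (4·P_x/P_y)^(1/(0.75)), i.e. raised to the 4/3 power.
Substitute y = (y/x)·x into the budget: x* = M/(P_x + P_y·(y/x)).
Numerically y/x = 87.625535, so x* = 43/(28.64 + 4·87.625535) = 0.1134 and y* = 87.625535·0.1134 = 9.938.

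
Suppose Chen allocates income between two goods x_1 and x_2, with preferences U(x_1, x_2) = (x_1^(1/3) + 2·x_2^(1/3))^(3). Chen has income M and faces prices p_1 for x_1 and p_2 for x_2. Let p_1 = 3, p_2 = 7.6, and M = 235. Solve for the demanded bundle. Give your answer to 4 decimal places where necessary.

MU_x_1 ∝ x_1^(-2/3), MU_x_2 ∝ 2·x_2^(-2/3), so MRS = (1/2)·(x_2/x_1)^(2/3) = p_1/p_2.
Solve for the ratio: x_2/x_1 = [2·p_1/p_2]^(1.5).
With the ratio pinned down, the budget gives x_1* = M/(p_1 + p_2·(x_2/x_1)) and x_2* = (x_2/x_1)·x_1*.
Numerically x_2/x_1 = 0.701466, so x_1* = 235/(3 + 7.6·0.701466) = 28.2074 and x_2* = 0.701466·28.2074 = 19.7865.

x_1* = 28.2074, x_2* = 19.7865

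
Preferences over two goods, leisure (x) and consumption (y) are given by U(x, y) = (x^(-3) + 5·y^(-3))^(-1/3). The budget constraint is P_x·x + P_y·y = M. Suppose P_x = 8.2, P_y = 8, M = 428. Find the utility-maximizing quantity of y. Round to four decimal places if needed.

y* = 31.8217

From the CES first-order condition, (1/5)·(y/x)^(4) = P_x/P_y.
Hence y/x = (5·P_x/P_y)^(1/(4)), i.e. raised to the 0.25 power.
With the ratio pinned down, the budget gives x* = M/(P_x + P_y·(y/x)) and y* = (y/x)·x*.
Numerically y/x = 1.504608, so x* = 428/(8.2 + 8·1.504608) = 21.1495 and y* = 1.504608·21.1495 = 31.8217.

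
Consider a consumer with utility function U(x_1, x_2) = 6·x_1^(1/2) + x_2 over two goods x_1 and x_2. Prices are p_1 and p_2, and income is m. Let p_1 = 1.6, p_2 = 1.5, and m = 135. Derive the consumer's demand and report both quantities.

Utility is quasi-linear in x_2; the FOC for x_1 is 3/√x_1 = p_1/p_2.
Thus x_1* = (3·p_2/p_1)² — independent of m — with the rest of income spent on x_2.
Plugging in: x_1* = (3·1.5/1.6)² = 7.9102, x_2* = 81.5625.

x_1* = 7.9102, x_2* = 81.5625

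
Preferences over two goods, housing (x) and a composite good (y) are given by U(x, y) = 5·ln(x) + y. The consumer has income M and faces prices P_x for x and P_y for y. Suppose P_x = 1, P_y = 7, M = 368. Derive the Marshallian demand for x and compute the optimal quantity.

MU_x = 5/x, MU_y = 1. Tangency: 5/x = P_x/P_y.
So x*(P_x,P_y) = 5·P_y/P_x, independent of income; and y* = (M − 5·P_y)/P_y.
At the given prices: x* = 5·7/1 = 35.

x* = 35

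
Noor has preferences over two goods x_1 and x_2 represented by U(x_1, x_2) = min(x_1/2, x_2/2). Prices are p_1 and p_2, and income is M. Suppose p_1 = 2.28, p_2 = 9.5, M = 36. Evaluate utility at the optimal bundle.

Here 2·2.28 + 2·9.5 = 23.56, giving x_1* = 3.056 and x_2* = 3.056.
Utility at the optimum: U(3.056, 3.056) = 1.528.

V = 1.528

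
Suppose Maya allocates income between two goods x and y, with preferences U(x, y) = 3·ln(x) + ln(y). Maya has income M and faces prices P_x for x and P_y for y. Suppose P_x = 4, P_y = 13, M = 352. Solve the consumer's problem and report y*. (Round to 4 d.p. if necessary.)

MU_x/MU_y = (3·y)/(x); tangency sets this equal to P_x/P_y.
Rearranging, P_y·y = (1/3)·P_x·x. Substituting into the budget gives P_x·x·(1 + (1/3)) = M.
Demand: x*(P_x,P_y,M) = 0.75·M/P_x and y* = 0.25·M/P_y.
At P_x=4, P_y=13, M=352: y* = 0.25·352/13 = 6.7692.

y* = 6.7692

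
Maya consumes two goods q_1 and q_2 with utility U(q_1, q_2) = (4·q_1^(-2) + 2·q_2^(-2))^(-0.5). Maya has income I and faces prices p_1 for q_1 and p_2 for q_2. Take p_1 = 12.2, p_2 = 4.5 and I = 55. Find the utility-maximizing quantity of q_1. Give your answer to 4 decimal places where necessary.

q_1* = 3.2013

From the CES first-order condition, 2·(q_2/q_1)^(3) = p_1/p_2.
Hence q_2/q_1 = ((1/2)·p_1/p_2)^(1/(3)), i.e. raised to the 1/3 power.
With the ratio pinned down, the budget gives q_1* = I/(p_1 + p_2·(q_2/q_1)) and q_2* = (q_2/q_1)·q_1*.
Numerically q_2/q_1 = 1.106723, so q_1* = 55/(12.2 + 4.5·1.106723) = 3.2013.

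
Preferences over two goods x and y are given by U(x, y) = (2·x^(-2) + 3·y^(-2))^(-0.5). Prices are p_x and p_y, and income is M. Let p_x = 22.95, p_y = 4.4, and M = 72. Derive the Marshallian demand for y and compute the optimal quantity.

MU_x ∝ 2·x^(-3), MU_y ∝ 3·y^(-3), so MRS = (2/3)·(y/x)^(3) = p_x/p_y.
Hence y/x = ((3/2)·p_x/p_y)^(1/(3)), i.e. raised to the 1/3 power.
Substitute y = (y/x)·x into the budget: x* = M/(p_x + p_y·(y/x)).
Numerically y/x = 1.985213, so x* = 72/(22.95 + 4.4·1.985213) = 2.2724 and y* = 1.985213·2.2724 = 4.5111.

y* = 4.5111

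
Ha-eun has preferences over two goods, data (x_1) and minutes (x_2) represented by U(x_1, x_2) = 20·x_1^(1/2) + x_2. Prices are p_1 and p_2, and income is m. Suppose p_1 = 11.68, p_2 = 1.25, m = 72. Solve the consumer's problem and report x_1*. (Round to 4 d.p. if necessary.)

Utility is quasi-linear in x_2; the FOC for x_1 is 10/√x_1 = p_1/p_2.
Solve: √x_1 = 10·p_2/p_1, so x_1*(p_1,p_2) = (10·p_2/p_1)², and x_2* = (m − p_1·x_1*)/p_2.
Plugging in: x_1* = (10·1.25/11.68)² = 1.1453.

x_1* = 1.1453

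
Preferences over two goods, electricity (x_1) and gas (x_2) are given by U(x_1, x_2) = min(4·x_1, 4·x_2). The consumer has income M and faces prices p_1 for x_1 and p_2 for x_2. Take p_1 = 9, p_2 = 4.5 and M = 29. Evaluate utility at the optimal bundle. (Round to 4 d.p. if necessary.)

V = 8.5926

With perfect complements, no substitution: consume in ratio x_1:x_2 = 4:4.
Budget: p_1·x_1 + p_2·x_1 = M, so (4·p_1 + 4·p_2)·x_1 = 4·M.
Demand: x_1*(p_1,p_2,M) = 4·M/(4·p_1 + 4·p_2), x_2* = 4·M/(4·p_1 + 4·p_2).
Here 4·9 + 4·4.5 = 54, giving x_1* = 2.1481 and x_2* = 2.1481.
Utility at the optimum: U(2.1481, 2.1481) = 8.5926.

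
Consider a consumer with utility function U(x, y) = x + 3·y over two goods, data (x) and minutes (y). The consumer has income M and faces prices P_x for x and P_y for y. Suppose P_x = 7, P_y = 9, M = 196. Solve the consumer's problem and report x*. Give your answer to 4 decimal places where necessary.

Linear utility — the consumer picks whichever good has higher MU/price: 1/7 = 0.1429 vs 3/9 = 0.3333.
y gives more utility per dollar, so spend all income on y: y* = M/P_y, x* = 0.
Numerically: x* = 0, y* = 21.7778.

x* = 0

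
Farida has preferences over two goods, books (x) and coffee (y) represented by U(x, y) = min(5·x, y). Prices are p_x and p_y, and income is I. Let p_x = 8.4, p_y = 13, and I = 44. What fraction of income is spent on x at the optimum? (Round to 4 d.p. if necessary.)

share on x = 0.1144

Demand: x*(p_x,p_y,I) = I/(p_x + 5·p_y), y* = 5·I/(p_x + 5·p_y).
Here 8.4 + 5·13 = 73.4, giving x* = 0.5995 and y* = 2.9973.
Expenditure on x: 8.4·0.5995 = 5.0354; share = 0.1144.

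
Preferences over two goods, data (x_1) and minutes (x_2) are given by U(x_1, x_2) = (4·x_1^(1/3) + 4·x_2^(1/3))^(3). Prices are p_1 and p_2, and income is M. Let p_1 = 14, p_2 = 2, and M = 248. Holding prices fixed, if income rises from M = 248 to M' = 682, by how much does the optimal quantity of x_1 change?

Δx_1* = 8.503

MRS = MU_x_1/MU_x_2 = (x_2/x_1)^(2/3). Set equal to p_1/p_2.
Solve for the ratio: x_2/x_1 = [p_1/p_2]^(1.5).
Substitute x_2 = (x_2/x_1)·x_1 into the budget: x_1* = M/(p_1 + p_2·(x_2/x_1)).
Numerically x_2/x_1 = 18.520259, so x_1* = 248/(14 + 2·18.520259) = 4.8589.
At M' = 682: x_1* = 13.3619. Change: 13.3619 − 4.8589 = 8.503.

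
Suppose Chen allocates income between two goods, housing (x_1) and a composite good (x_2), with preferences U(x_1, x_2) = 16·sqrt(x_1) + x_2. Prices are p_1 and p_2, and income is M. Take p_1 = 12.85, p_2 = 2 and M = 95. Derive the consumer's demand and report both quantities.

Set MRS = p_1/p_2: 8·x_1^(−1/2) = p_1/p_2.
Solve: √x_1 = 8·p_2/p_1, so x_1*(p_1,p_2) = (8·p_2/p_1)², and x_2* = (M − p_1·x_1*)/p_2.
Plugging in: x_1* = (8·2/12.85)² = 1.5504, x_2* = 37.5389.

x_1* = 1.5504, x_2* = 37.5389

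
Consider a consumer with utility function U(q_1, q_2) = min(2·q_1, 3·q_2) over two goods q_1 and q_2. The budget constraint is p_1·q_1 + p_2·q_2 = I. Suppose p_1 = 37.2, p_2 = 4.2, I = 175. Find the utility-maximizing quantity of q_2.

With perfect complements, no substitution: consume in ratio q_1:q_2 = 3:2.
Budget: p_1·q_1 + p_2·(2/3)·q_1 = I, so (3·p_1 + 2·p_2)·q_1 = 3·I.
Demand: q_1*(p_1,p_2,I) = 3·I/(3·p_1 + 2·p_2), q_2* = 2·I/(3·p_1 + 2·p_2).
Here 3·37.2 + 2·4.2 = 120, giving q_2* = 2.9167.

q_2* = 2.9167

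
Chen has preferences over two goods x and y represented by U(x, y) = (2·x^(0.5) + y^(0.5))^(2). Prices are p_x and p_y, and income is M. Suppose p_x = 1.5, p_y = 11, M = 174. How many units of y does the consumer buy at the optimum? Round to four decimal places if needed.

MRS = MU_x/MU_y = 2·(y/x)^(0.5). Set equal to p_x/p_y.
Hence y/x = ((1/2)·p_x/p_y)^(1/(0.5)), i.e. raised to the 2 power.
Substitute y = (y/x)·x into the budget: x* = M/(p_x + p_y·(y/x)).
Numerically y/x = 0.004649, so x* = 174/(1.5 + 11·0.004649) = 112.1758 and y* = 0.004649·112.1758 = 0.5215.

y* = 0.5215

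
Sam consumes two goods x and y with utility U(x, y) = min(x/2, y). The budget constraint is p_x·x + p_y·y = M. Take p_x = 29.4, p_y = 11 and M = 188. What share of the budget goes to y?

Demand: x*(p_x,p_y,M) = 2·M/(2·p_x + p_y), y* = M/(2·p_x + p_y).
Here 2·29.4 + 11 = 69.8, giving x* = 5.3868 and y* = 2.6934.
Expenditure on y: 11·2.6934 = 29.6275; share = 0.1576.

share on y = 0.1576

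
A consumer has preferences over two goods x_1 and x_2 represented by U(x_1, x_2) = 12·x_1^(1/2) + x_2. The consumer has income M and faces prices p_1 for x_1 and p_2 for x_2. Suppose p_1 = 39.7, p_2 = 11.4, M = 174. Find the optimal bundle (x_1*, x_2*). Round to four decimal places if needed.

x_1* = 2.9685, x_2* = 4.9256

Utility is quasi-linear in x_2; the FOC for x_1 is 6/√x_1 = p_1/p_2.
Thus x_1* = (6·p_2/p_1)² — independent of M — with the rest of income spent on x_2.
Plugging in: x_1* = (6·11.4/39.7)² = 2.9685, x_2* = 4.9256.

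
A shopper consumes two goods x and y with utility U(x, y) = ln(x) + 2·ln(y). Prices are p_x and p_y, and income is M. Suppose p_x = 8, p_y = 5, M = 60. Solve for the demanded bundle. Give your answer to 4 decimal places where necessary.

x* = 2.5, y* = 8

MU_x/MU_y = (y)/(2·x); tangency sets this equal to p_x/p_y.
Rearranging, p_y·y = 2·p_x·x. Substituting into the budget gives p_x·x·(1 + 2) = M.
Demand: x*(p_x,p_y,M) = 1/3·M/p_x and y* = 2/3·M/p_y.
At p_x=8, p_y=5, M=60: x* = 1/3·60/8 = 2.5, y* = 8.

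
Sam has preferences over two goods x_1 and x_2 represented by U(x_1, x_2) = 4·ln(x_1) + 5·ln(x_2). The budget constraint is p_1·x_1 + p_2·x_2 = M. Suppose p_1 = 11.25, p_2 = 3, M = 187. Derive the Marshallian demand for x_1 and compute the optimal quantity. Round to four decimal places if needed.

x_1* = 7.3877

MU_x_1/MU_x_2 = (4·x_2)/(5·x_1); tangency sets this equal to p_1/p_2.
Rearranging, p_2·x_2 = (5/4)·p_1·x_1. Substituting into the budget gives p_1·x_1·(1 + (5/4)) = M.
Demand: x_1*(p_1,p_2,M) = 4/9·M/p_1 and x_2* = 5/9·M/p_2.
At p_1=11.25, p_2=3, M=187: x_1* = 4/9·187/11.25 = 7.3877.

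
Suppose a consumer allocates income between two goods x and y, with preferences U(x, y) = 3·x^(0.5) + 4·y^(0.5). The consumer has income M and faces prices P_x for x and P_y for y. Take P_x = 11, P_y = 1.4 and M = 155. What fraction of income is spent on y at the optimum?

share on y = 0.9332

MU_x ∝ 3·x^(-0.5), MU_y ∝ 4·y^(-0.5), so MRS = (3/4)·(y/x)^(0.5) = P_x/P_y.
Hence y/x = ((4/3)·P_x/P_y)^(1/(0.5)), i.e. raised to the 2 power.
Substitute y = (y/x)·x into the budget: x* = M/(P_x + P_y·(y/x)).
Numerically y/x = 109.750567, so x* = 155/(11 + 1.4·109.750567) = 0.9414 and y* = 109.750567·0.9414 = 103.3177.
Expenditure on y: 1.4·103.3177 = 144.6448; share = 0.9332.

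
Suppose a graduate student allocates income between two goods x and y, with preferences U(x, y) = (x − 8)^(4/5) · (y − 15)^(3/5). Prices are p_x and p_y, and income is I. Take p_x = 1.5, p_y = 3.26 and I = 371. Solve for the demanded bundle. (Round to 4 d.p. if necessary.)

x* = 126.1333, y* = 55.7669

MRS = (4/3)·(y−15)/(x−8). Tangency with p_x/p_y gives y−15 = (3/4)·(p_x/p_y)·(x−8).
After buying the subsistence bundle (8, 15), a share 4/7 of the remaining income goes to x: x* = 8 + 4/7·(I − 8p_x − 15p_y)/p_x.
Discretionary income = 371 − 8·1.5 − 15·3.26 = 310.1; x* = 8 + 4/7·310.1/1.5 = 126.1333; y* = 15 + 3/7·310.1/3.26 = 55.7669.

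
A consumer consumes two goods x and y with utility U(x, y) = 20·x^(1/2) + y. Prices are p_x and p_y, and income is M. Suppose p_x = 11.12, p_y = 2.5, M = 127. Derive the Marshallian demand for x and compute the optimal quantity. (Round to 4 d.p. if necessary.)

x* = 5.0544

Utility is quasi-linear in y; the FOC for x is 10/√x = p_x/p_y.
Solve: √x = 10·p_y/p_x, so x*(p_x,p_y) = (10·p_y/p_x)², and y* = (M − p_x·x*)/p_y.
Plugging in: x* = (10·2.5/11.12)² = 5.0544.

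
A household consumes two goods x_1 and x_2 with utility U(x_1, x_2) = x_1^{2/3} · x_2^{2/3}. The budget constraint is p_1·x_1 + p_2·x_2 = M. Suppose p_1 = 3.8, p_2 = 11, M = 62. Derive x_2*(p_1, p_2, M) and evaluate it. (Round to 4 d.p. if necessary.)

x_2* = 2.8182

Tangency: MRS = x_2/x_1 = p_1/p_2.
So 2/3·p_2·x_2 = 2/3·p_1·x_1; combined with the budget, a share 0.5 of income goes to x_1.
Demand: x_1*(p_1,p_2,M) = 0.5·M/p_1 and x_2* = 0.5·M/p_2.
At p_1=3.8, p_2=11, M=62: x_2* = 0.5·62/11 = 2.8182.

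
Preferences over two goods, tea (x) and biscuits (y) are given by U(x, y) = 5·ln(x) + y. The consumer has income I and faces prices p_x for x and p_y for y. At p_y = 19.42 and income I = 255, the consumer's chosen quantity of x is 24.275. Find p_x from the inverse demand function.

MU_x = 5/x, MU_y = 1. Tangency: 5/x = p_x/p_y.
So x*(p_x,p_y) = 5·p_y/p_x, independent of income; and y* = (I − 5·p_y)/p_y.
Set x* = 24.275 in the demand function and solve for p_x: p_x = 4.

p_x = 4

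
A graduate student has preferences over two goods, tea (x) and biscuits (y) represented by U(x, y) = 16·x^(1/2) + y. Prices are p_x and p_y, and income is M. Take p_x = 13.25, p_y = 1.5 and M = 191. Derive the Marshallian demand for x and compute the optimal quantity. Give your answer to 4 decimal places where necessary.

x* = 0.8202

Set MRS = p_x/p_y: 8·x^(−1/2) = p_x/p_y.
Thus x* = (8·p_y/p_x)² — independent of M — with the rest of income spent on y.
Plugging in: x* = (8·1.5/13.25)² = 0.8202.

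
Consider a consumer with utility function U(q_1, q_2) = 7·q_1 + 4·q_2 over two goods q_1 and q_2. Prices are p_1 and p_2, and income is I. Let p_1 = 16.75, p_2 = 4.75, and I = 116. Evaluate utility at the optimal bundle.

Linear utility — the consumer picks whichever good has higher MU/price: 7/16.75 = 0.4179 vs 4/4.75 = 0.8421.
q_2 gives more utility per dollar, so spend all income on q_2: q_2* = I/p_2, q_1* = 0.
Numerically: q_1* = 0, q_2* = 24.4211.
Utility at the optimum: U(0, 24.4211) = 97.6842.

V = 97.6842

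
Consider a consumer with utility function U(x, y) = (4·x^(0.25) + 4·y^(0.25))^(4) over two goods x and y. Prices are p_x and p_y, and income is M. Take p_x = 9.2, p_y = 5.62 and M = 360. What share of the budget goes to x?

From the CES first-order condition, (y/x)^(0.75) = p_x/p_y.
Hence y/x = (p_x/p_y)^(1/(0.75)), i.e. raised to the 4/3 power.
Substitute y = (y/x)·x into the budget: x* = M/(p_x + p_y·(y/x)).
Numerically y/x = 1.92931, so x* = 360/(9.2 + 5.62·1.92931) = 17.9616 and y* = 1.92931·17.9616 = 34.6536.
Expenditure on x: 9.2·17.9616 = 165.247; share = 0.459.

share on x = 0.459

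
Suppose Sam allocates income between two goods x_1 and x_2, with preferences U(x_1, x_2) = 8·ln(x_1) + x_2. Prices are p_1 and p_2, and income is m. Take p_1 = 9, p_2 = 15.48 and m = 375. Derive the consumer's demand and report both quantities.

So x_1*(p_1,p_2) = 8·p_2/p_1, independent of income; and x_2* = (m − 8·p_2)/p_2.
At the given prices: x_1* = 8·15.48/9 = 13.76, and x_2* = 16.2248.

x_1* = 13.76, x_2* = 16.2248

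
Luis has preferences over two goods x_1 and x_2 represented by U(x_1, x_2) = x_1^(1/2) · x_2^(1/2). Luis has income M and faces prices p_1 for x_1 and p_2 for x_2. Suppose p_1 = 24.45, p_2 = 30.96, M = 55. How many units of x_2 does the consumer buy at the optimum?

The MRS is x_2/x_1. Set MRS = p_1/p_2.
So 0.5·p_2·x_2 = 0.5·p_1·x_1; combined with the budget, a share 0.5 of income goes to x_1.
Demand: x_1*(p_1,p_2,M) = 0.5·M/p_1 and x_2* = 0.5·M/p_2.
At p_1=24.45, p_2=30.96, M=55: x_2* = 0.5·55/30.96 = 0.8882.

x_2* = 0.8882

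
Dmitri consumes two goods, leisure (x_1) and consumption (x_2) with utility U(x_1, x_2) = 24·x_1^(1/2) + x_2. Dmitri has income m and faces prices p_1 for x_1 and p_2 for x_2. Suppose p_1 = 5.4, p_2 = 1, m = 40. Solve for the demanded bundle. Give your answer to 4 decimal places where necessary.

x_1* = 4.9383, x_2* = 13.3333

MU_x_1 = 12/√x_1, MU_x_2 = 1. Tangency: 12/√x_1 = p_1/p_2.
Thus x_1* = (12·p_2/p_1)² — independent of m — with the rest of income spent on x_2.
Plugging in: x_1* = (12·1/5.4)² = 4.9383, x_2* = 13.3333.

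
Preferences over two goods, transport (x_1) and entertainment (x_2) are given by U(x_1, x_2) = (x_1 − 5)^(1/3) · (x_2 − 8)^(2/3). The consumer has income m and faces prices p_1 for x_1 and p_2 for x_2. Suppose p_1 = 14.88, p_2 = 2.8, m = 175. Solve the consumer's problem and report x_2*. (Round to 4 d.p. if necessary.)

x_2* = 26.619

Let x_1' = x_1−5, x_2' = x_2−8. MRS = (1/2)·x_2'/x_1' = p_1/p_2.
After buying the subsistence bundle (5, 8), a share 1/3 of the remaining income goes to x_1: x_1* = 5 + 1/3·(m − 5p_1 − 8p_2)/p_1.
Discretionary income = 175 − 5·14.88 − 8·2.8 = 78.2; x_2* = 8 + 2/3·78.2/2.8 = 26.619.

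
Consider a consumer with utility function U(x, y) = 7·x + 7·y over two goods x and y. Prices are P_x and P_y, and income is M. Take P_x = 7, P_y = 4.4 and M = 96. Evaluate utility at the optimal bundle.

Linear utility — the consumer picks whichever good has higher MU/price: 7/7 = 1 vs 7/4.4 = 1.5909.
y gives more utility per dollar, so spend all income on y: y* = M/P_y, x* = 0.
Numerically: x* = 0, y* = 21.8182.
Utility at the optimum: U(0, 21.8182) = 152.7273.

V = 152.7273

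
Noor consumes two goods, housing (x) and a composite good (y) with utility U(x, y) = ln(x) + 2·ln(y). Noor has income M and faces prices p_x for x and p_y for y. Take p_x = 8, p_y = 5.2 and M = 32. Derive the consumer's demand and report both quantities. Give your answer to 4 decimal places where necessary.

x* = 1.3333, y* = 4.1026

MU_x/MU_y = (y)/(2·x); tangency sets this equal to p_x/p_y.
So p_y·y = 2·p_x·x; combined with the budget, a share 1/3 of income goes to x.
Demand: x*(p_x,p_y,M) = 1/3·M/p_x and y* = 2/3·M/p_y.
At p_x=8, p_y=5.2, M=32: x* = 1/3·32/8 = 1.3333, y* = 4.1026.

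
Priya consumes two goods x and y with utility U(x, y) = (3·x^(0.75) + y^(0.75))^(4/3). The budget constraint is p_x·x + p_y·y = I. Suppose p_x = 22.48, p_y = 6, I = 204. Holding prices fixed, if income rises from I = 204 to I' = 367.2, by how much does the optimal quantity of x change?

MRS = MU_x/MU_y = 3·(y/x)^(0.25). Set equal to p_x/p_y.
Hence y/x = ((1/3)·p_x/p_y)^(1/(0.25)), i.e. raised to the 4 power.
With the ratio pinned down, the budget gives x* = I/(p_x + p_y·(y/x)) and y* = (y/x)·x*.
Numerically y/x = 2.432737, so x* = 204/(22.48 + 6·2.432737) = 5.5021.
At I' = 367.2: x* = 9.9039. Change: 9.9039 − 5.5021 = 4.4017.

Δx* = 4.4017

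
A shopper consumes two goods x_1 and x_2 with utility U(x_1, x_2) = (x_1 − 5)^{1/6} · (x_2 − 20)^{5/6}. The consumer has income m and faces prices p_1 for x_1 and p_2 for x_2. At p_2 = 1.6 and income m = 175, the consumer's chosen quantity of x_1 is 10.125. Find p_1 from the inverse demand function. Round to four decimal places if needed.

p_1 = 4

This is Cobb-Douglas in (x_1−5, x_2−20): tangency gives 1/6·p_2·(x_2−20) = 5/6·p_1·(x_1−5).
After buying the subsistence bundle (5, 20), a share 1/6 of the remaining income goes to x_1: x_1* = 5 + 1/6·(m − 5p_1 − 20p_2)/p_1.
Set x_1* = 10.125 in the demand function and solve for p_1: p_1 = 4.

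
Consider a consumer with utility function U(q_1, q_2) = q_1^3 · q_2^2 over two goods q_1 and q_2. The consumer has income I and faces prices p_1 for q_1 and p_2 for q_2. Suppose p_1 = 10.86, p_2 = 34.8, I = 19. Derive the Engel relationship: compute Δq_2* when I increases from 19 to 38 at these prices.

Δq_2* = 0.2184

The MRS is (3/2)·q_2/q_1. Set MRS = p_1/p_2.
Rearranging, p_2·q_2 = (2/3)·p_1·q_1. Substituting into the budget gives p_1·q_1·(1 + (2/3)) = I.
Demand: q_1*(p_1,p_2,I) = 0.6·I/p_1 and q_2* = 0.4·I/p_2.
At p_1=10.86, p_2=34.8, I=19: q_2* = 0.4·19/34.8 = 0.2184.
At I' = 38: q_2* = 0.4368. Change: 0.4368 − 0.2184 = 0.2184.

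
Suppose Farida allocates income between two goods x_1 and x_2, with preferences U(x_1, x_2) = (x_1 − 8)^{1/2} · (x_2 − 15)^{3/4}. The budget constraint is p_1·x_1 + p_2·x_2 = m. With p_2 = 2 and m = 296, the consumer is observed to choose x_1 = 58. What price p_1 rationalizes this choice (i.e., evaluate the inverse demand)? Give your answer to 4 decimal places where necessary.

p_1 = 2

This is Cobb-Douglas in (x_1−8, x_2−15): tangency gives 0.5·p_2·(x_2−15) = 0.75·p_1·(x_1−8).
Substituting into the budget: x_1* = 8 + 0.4·(m − 8·p_1 − 15·p_2)/p_1, and x_2* = 15 + 0.6·(…)/p_2.
Set x_1* = 58 in the demand function and solve for p_1: p_1 = 2.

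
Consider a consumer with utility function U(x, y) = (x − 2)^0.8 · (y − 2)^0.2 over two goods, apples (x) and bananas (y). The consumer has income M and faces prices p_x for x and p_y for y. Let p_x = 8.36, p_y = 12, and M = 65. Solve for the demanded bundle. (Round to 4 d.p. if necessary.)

After buying the subsistence bundle (2, 2), a share 0.8 of the remaining income goes to x: x* = 2 + 0.8·(M − 2p_x − 2p_y)/p_x.
Discretionary income = 65 − 2·8.36 − 2·12 = 24.28; x* = 2 + 0.8·24.28/8.36 = 4.3234; y* = 2 + 0.2·24.28/12 = 2.4047.

x* = 4.3234, y* = 2.4047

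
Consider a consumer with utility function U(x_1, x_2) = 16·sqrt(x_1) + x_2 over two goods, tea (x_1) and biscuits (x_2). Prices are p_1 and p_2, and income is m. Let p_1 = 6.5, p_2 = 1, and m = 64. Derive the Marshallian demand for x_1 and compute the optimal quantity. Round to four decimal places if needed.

Solve: √x_1 = 8·p_2/p_1, so x_1*(p_1,p_2) = (8·p_2/p_1)², and x_2* = (m − p_1·x_1*)/p_2.
Plugging in: x_1* = (8·1/6.5)² = 1.5148.

x_1* = 1.5148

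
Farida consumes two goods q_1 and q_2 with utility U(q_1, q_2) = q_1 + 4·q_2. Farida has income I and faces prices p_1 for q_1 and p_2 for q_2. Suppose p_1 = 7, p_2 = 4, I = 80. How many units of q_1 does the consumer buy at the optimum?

q_1* = 0

Linear utility — the consumer picks whichever good has higher MU/price: 1/7 = 0.1429 vs 4/4 = 1.
q_2 gives more utility per dollar, so spend all income on q_2: q_2* = I/p_2, q_1* = 0.
Numerically: q_1* = 0, q_2* = 20.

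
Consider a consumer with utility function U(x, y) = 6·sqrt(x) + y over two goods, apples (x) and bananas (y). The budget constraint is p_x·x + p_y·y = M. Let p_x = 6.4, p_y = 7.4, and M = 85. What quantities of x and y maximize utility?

MU_x = 3/√x, MU_y = 1. Tangency: 3/√x = p_x/p_y.
Thus x* = (3·p_y/p_x)² — independent of M — with the rest of income spent on y.
Plugging in: x* = (3·7.4/6.4)² = 12.0322, y* = 1.0802.

x* = 12.0322, y* = 1.0802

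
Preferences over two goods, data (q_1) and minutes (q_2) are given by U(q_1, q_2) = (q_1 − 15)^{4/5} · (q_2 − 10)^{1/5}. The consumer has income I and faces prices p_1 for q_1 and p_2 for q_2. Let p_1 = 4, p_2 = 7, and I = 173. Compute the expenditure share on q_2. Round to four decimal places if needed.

share on q_2 = 0.4543

This is Cobb-Douglas in (q_1−15, q_2−10): tangency gives 0.8·p_2·(q_2−10) = 0.2·p_1·(q_1−15).
After buying the subsistence bundle (15, 10), a share 0.8 of the remaining income goes to q_1: q_1* = 15 + 0.8·(I − 15p_1 − 10p_2)/p_1.
Discretionary income = 173 − 15·4 − 10·7 = 43; q_1* = 15 + 0.8·43/4 = 23.6; q_2* = 10 + 0.2·43/7 = 11.2286.
Expenditure on q_2: 7·11.2286 = 78.6; share = 0.4543.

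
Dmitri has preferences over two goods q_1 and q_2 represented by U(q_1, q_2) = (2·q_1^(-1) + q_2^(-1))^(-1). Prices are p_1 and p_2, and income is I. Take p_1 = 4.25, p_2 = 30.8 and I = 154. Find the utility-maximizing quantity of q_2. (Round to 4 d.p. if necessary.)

MU_q_1 ∝ 2·q_1^(-2), MU_q_2 ∝ q_2^(-2), so MRS = 2·(q_2/q_1)^(2) = p_1/p_2.
Hence q_2/q_1 = ((1/2)·p_1/p_2)^(1/(2)), i.e. raised to the 0.5 power.
Substitute q_2 = (q_2/q_1)·q_1 into the budget: q_1* = I/(p_1 + p_2·(q_2/q_1)).
Numerically q_2/q_1 = 0.262666, so q_1* = 154/(4.25 + 30.8·0.262666) = 12.4796 and q_2* = 0.262666·12.4796 = 3.278.

q_2* = 3.278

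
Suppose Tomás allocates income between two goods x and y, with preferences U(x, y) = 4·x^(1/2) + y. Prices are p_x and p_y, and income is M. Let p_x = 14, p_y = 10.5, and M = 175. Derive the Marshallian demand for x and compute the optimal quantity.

x* = 2.25

Set MRS = p_x/p_y: 2·x^(−1/2) = p_x/p_y.
Thus x* = (2·p_y/p_x)² — independent of M — with the rest of income spent on y.
Plugging in: x* = (2·10.5/14)² = 2.25.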